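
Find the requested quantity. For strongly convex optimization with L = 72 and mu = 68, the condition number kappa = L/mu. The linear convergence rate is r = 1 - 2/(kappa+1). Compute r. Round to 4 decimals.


Step 1: Compute the condition number.
kappa = L/mu = 72/68 = 1.0588
Step 2: Compute the convergence rate.
r = 1 - 2/(kappa + 1) = 1 - 2*mu/(L + mu) = (L - mu)/(L + mu) = 4/140 = 0.0286


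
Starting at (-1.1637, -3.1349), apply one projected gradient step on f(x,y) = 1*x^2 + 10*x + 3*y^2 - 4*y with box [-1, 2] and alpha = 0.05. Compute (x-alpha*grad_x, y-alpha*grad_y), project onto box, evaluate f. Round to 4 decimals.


Step 1: Compute gradient at (-1.1637, -3.1349).
grad_x = 2*1*-1.1637 + 10 = 7.6726
grad_y = 2*3*-3.1349 - 4 = -22.8094
Step 2: Gradient step.
x_raw = -1.1637 - 0.05*7.6726 = -1.5473
y_raw = -3.1349 - 0.05*-22.8094 = -1.9944
Step 3: Project onto [-1, 2].
x_proj = clip(-1.5473) = -1.0
y_proj = clip(-1.9944) = -1.0
Step 4: Evaluate f.
f(-1.0, -1.0) = -2.0


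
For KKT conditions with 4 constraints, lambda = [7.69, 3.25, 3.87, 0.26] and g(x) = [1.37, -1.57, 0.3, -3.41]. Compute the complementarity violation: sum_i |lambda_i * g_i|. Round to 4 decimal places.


KKT complementary slackness check:
lambda_1 * g_1 = 7.69 * 1.37 = 10.5353
lambda_2 * g_2 = 3.25 * -1.57 = -5.1025
lambda_3 * g_3 = 3.87 * 0.3 = 1.161
lambda_4 * g_4 = 0.26 * -3.41 = -0.8866
Total violation = 10.5353 + 5.1025 + 1.161 + 0.8866 = 17.6854


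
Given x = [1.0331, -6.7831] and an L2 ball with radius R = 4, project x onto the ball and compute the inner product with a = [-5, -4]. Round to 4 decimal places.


Step 1: Compute ||x|| (intermediates to 6 decimals).
||x|| = sqrt(1.0331^2 + (-6.7831)^2) = 6.861322
Step 2: Project.
Since ||x|| > R, scale = R/||x|| = 4/6.861322 = 0.582978, proj(x) = scale * x
proj(x) = [0.602275, -3.954398]
Step 3: Dot product.
a^T * proj(x) = -5*0.602275 - 4*(-3.954398) = 12.8062


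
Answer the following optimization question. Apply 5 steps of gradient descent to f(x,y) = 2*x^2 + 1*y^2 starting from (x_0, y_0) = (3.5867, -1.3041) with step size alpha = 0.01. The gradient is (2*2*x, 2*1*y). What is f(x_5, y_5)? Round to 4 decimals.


Gradient descent on f(x,y) = 2*x^2 + 1*y^2.
Starting point: (3.5867, -1.3041), alpha = 0.01
Step 1: grad_x = 2*2*3.5867 = 14.3468, grad_y = 2*1*-1.3041 = -2.6082
  x_1 = 3.5867 - 0.01*14.3468 = 3.4432
  y_1 = -1.3041 - 0.01*-2.6082 = -1.278
Step 2: grad_x = 2*2*3.4432 = 13.7729, grad_y = 2*1*-1.278 = -2.556
  x_2 = 3.4432 - 0.01*13.7729 = 3.3055
  y_2 = -1.278 - 0.01*-2.556 = -1.2525
Step 3: grad_x = 2*2*3.3055 = 13.222, grad_y = 2*1*-1.2525 = -2.5049
  x_3 = 3.3055 - 0.01*13.222 = 3.1733
  y_3 = -1.2525 - 0.01*-2.5049 = -1.2274
Step 4: grad_x = 2*2*3.1733 = 12.6931, grad_y = 2*1*-1.2274 = -2.4548
  x_4 = 3.1733 - 0.01*12.6931 = 3.0464
  y_4 = -1.2274 - 0.01*-2.4548 = -1.2029
Step 5: grad_x = 2*2*3.0464 = 12.1854, grad_y = 2*1*-1.2029 = -2.4057
  x_5 = 3.0464 - 0.01*12.1854 = 2.9245
  y_5 = -1.2029 - 0.01*-2.4057 = -1.1788
f(2.9245, -1.1788) = 2*2.9245^2 + 1*(-1.1788)^2 = 18.4949


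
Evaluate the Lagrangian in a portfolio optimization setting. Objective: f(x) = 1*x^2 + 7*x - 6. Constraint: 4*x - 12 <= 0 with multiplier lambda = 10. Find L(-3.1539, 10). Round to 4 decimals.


Step 1: Evaluate f(x).
f(-3.1539) = 1*(-3.1539)^2 + 7*(-3.1539) - 6 = -18.1302
Step 2: Evaluate g(x).
g(-3.1539) = 4*-3.1539 - 12 = -24.6156
Step 3: Compute Lagrangian.
L = -18.1302 + 10*-24.6156 = -264.2862


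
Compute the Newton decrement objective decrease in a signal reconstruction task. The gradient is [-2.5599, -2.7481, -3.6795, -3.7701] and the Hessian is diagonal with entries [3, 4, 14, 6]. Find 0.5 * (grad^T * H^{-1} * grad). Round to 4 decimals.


Step 1: H is diagonal, so H^(-1) * g = [-0.8533, -0.687, -0.2628, -0.6284].
Step 2: g^T H^(-1) g = sum_i g_i^2 / H_ii
  = (-2.5599)^2/3 + (-2.7481)^2/4 + (-3.6795)^2/14 + (-3.7701)^2/6
  = 2.1844 + 1.888 + 0.9671 + 2.3689 = 7.4084
Step 3: Objective decrease = 0.5 * g^T H^(-1) g = 3.7042


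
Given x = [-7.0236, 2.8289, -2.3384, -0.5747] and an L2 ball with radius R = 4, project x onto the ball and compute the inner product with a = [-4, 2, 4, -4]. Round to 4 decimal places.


Step 1: Compute ||x|| (intermediates to 6 decimals).
||x|| = sqrt((-7.0236)^2 + 2.8289^2 + (-2.3384)^2 + (-0.5747)^2) = 7.945566
Step 2: Project.
Since ||x|| > R, scale = R/||x|| = 4/7.945566 = 0.503425, proj(x) = scale * x
proj(x) = [-3.535856, 1.424139, -1.177209, -0.289318]
Step 3: Dot product.
a^T * proj(x) = -4*(-3.535856) + 2*1.424139 + 4*(-1.177209) - 4*(-0.289318) = 13.4401


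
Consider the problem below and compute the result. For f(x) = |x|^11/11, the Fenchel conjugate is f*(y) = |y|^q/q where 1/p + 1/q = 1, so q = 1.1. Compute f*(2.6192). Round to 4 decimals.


The conjugate exponent q satisfies 1/p + 1/q = 1.
p = 11, so q = 11/(11 - 1) = 1.1
|y|^q = 2.6192^1.1 = 2.8839
f*(2.6192) = 2.8839 / 1.1 = 2.6218


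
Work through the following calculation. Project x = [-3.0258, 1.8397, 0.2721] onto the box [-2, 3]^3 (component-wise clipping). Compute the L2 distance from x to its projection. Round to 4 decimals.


Project each component onto [-2, 3].
clip(-3.0258) = -2.0, clip(1.8397) = 1.8397, clip(0.2721) = 0.2721
Projection = [-2.0, 1.8397, 0.2721]
Squared diffs: [1.0523, 0.0, 0.0]
Distance = sqrt(1.0523) = 1.0258


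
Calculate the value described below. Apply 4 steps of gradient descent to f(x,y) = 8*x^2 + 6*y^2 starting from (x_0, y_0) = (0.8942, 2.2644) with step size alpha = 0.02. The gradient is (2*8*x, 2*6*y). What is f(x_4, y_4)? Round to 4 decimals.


Gradient descent on f(x,y) = 8*x^2 + 6*y^2.
Starting point: (0.8942, 2.2644), alpha = 0.02
Step 1: grad_x = 2*8*0.8942 = 14.3072, grad_y = 2*6*2.2644 = 27.1728
  x_1 = 0.8942 - 0.02*14.3072 = 0.6081
  y_1 = 2.2644 - 0.02*27.1728 = 1.7209
Step 2: grad_x = 2*8*0.6081 = 9.7289, grad_y = 2*6*1.7209 = 20.6513
  x_2 = 0.6081 - 0.02*9.7289 = 0.4135
  y_2 = 1.7209 - 0.02*20.6513 = 1.3079
Step 3: grad_x = 2*8*0.4135 = 6.6156, grad_y = 2*6*1.3079 = 15.695
  x_3 = 0.4135 - 0.02*6.6156 = 0.2812
  y_3 = 1.3079 - 0.02*15.695 = 0.994
Step 4: grad_x = 2*8*0.2812 = 4.4986, grad_y = 2*6*0.994 = 11.9282
  x_4 = 0.2812 - 0.02*4.4986 = 0.1912
  y_4 = 0.994 - 0.02*11.9282 = 0.7555
f(0.1912, 0.7555) = 8*0.1912^2 + 6*0.7555^2 = 3.7167


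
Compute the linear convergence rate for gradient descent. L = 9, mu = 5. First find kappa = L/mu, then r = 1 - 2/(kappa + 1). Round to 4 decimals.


Step 1: Compute the condition number.
kappa = L/mu = 9/5 = 1.8
Step 2: Compute the convergence rate.
r = 1 - 2/(kappa + 1) = 1 - 2*mu/(L + mu) = (L - mu)/(L + mu) = 4/14 = 0.2857


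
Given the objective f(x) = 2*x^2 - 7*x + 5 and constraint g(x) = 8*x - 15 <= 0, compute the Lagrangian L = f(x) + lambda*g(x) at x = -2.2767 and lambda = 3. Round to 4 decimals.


Step 1: Evaluate f(x).
f(-2.2767) = 2*(-2.2767)^2 - 7*(-2.2767) + 5 = 31.3036
Step 2: Evaluate g(x).
g(-2.2767) = 8*-2.2767 - 15 = -33.2136
Step 3: Compute Lagrangian.
L = 31.3036 + 3*-33.2136 = -68.3372


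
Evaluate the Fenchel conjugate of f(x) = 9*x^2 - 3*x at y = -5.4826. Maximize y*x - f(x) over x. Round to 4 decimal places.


f*(y) = sup_x {y*x - a*x^2 - b*x} = sup_x {(y-b)*x - a*x^2}
FOC: (y - b) - 2a*x = 0 => x* = (y - b)/(2a)
x* = (-5.4826 + 3)/(2*9) = -0.1379
f*(-5.4826) = (y-b)^2/(4a) = (-5.4826 + 3)^2/(4*9)
= 6.1633/36 = 0.1712


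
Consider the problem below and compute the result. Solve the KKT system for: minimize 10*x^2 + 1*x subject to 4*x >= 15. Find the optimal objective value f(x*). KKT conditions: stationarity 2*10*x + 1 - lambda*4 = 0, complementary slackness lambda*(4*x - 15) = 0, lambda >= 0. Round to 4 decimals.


Step 1: Try lambda = 0 (constraint inactive).
x_unc = -1/(2*10) = -0.05
Check: 4*-0.05 = -0.2 < 15 -- violated!
Step 2: Constraint must be active: 4*x = 15
x* = 15/4 = 3.75
lambda = (2*10*3.75 + 1)/4 = 19.0
Step 3: Compute optimal value.
f(x*) = 10*3.75^2 + 1*3.75 = 144.375


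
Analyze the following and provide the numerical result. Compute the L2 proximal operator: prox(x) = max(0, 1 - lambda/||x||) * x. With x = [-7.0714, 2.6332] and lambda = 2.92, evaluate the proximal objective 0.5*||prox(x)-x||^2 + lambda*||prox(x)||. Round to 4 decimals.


Step 1: Compute ||x||.
||x|| = 7.5458
Step 2: Compute scaling factor.
scale = max(0, 1 - 2.92/7.5458) = 0.613
Step 3: prox(x) = [-4.335, 1.6142]
||prox(x)|| = 4.6258
Step 4: Proximal objective.
0.5*||prox-x||^2 = 4.2632
lambda*||prox|| = 13.5073
Total = 17.7704


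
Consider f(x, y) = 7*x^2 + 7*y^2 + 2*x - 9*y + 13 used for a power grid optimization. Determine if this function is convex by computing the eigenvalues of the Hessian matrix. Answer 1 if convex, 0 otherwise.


The Hessian of f(x,y) = 7*x^2 + 7*y^2 + 2*x - 9*y + 13 is:
H = [[14, 0], [0, 14]]
Trace = 14 + 14 = 28
Determinant = 14*14 - (0)^2 = 196
Discriminant = (28)^2 - 4*196 = 0.0
Eigenvalues: lambda_1 = 14.0, lambda_2 = 14.0
The function is convex.

1


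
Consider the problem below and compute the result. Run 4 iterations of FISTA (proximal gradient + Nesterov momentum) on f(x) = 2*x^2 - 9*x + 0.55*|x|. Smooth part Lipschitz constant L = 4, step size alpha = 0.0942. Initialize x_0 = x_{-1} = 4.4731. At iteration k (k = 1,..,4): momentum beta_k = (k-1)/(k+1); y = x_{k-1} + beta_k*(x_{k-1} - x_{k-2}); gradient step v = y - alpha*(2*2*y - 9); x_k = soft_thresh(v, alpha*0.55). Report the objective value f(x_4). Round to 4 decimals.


FISTA on f(x) = 2*x^2 - 9*x + 0.55*|x|
L = 4, alpha = 0.0942
Iteration 1: beta = 0.0, y = 4.4731 + 0.0*(4.4731 - 4.4731) = 4.4731
  grad(y) = 8.8924, v = y - alpha*grad = 3.6354
  prox(v) = soft_thresh(3.6354, 0.0518) = 3.5836
Iteration 2: beta = 0.3333, y = 3.5836 + 0.3333*(3.5836 - 4.4731) = 3.2871
  grad(y) = 4.1485, v = y - alpha*grad = 2.8963
  prox(v) = soft_thresh(2.8963, 0.0518) = 2.8445
Iteration 3: beta = 0.5, y = 2.8445 + 0.5*(2.8445 - 3.5836) = 2.475
  grad(y) = 0.8999, v = y - alpha*grad = 2.3902
  prox(v) = soft_thresh(2.3902, 0.0518) = 2.3384
Iteration 4: beta = 0.6, y = 2.3384 + 0.6*(2.3384 - 2.8445) = 2.0347
  grad(y) = -0.8611, v = y - alpha*grad = 2.1158
  prox(v) = soft_thresh(2.1158, 0.0518) = 2.064
f(x_4) = 2*2.064^2 - 9*2.064 + 0.55*|2.064| = -8.9206


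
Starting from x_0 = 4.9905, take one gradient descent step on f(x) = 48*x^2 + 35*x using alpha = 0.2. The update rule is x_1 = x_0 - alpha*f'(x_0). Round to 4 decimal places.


We compute the gradient at x_0 and apply the update.
f'(x) = 96*x + 35
f'(4.9905) = 96*4.9905 + 35 = 514.088
x_1 = 4.9905 - 0.2*514.088 = -97.8271


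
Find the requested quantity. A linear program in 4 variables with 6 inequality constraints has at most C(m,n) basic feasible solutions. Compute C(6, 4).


Each vertex corresponds to some choice of n active constraints out of m, so the number of vertices is at most C(m, n) = m! / (n!(m-n)!).
m = 6, n = 4
Numerator: 6 * 5 * 4 * 3
Denominator: 4! = 24
C(6, 4) = 15


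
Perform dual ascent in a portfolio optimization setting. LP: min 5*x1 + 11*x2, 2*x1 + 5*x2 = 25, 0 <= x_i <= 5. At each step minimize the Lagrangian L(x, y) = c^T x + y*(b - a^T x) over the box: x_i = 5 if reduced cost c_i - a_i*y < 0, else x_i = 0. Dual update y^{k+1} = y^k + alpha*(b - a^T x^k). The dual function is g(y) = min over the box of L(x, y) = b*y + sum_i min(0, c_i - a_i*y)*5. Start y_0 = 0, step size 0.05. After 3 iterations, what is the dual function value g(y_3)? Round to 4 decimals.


Dual ascent for LP: min 5*x1 + 11*x2, 2*x1 + 5*x2 = 25, 0 <= x_i <= 5
Step 1: y^k = 0.0, reduced costs: (5.0, 11.0)
  x^k = (0.0, 0.0), subgradient = b - a^T x = 25.0
  y^{k+1} = 0.0 + 0.05*25.0 = 1.25
Step 2: y^k = 1.25, reduced costs: (2.5, 4.75)
  x^k = (0.0, 0.0), subgradient = b - a^T x = 25.0
  y^{k+1} = 1.25 + 0.05*25.0 = 2.5
Step 3: y^k = 2.5, reduced costs: (0.0, -1.5)
  x^k = (0.0, 5.0), subgradient = b - a^T x = 0.0
  y^{k+1} = 2.5 + 0.05*0.0 = 2.5
Dual objective at y_3 = 2.5: reduced costs (0.0, -1.5), box minimizer x = (0.0, 5.0)
g(y_3) = b*y + (c1 - a1*y)*x1 + (c2 - a2*y)*x2 = 25*2.5 + 0.0*0.0 + (-1.5)*5.0 = 62.5 + 0.0 - 7.5 = 55.0


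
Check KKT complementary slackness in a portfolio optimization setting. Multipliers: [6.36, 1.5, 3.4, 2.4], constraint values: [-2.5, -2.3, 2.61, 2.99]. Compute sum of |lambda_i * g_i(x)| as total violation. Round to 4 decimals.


KKT complementary slackness check:
lambda_1 * g_1 = 6.36 * -2.5 = -15.9
lambda_2 * g_2 = 1.5 * -2.3 = -3.45
lambda_3 * g_3 = 3.4 * 2.61 = 8.874
lambda_4 * g_4 = 2.4 * 2.99 = 7.176
Total violation = 15.9 + 3.45 + 8.874 + 7.176 = 35.4


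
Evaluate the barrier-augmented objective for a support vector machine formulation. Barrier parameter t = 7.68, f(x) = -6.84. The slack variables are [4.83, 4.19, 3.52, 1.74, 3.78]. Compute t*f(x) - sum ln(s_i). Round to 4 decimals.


Step 1: Compute log-barrier.
ln values: [1.5748, 1.4327, 1.2585, 0.5539, 1.3297]
phi = -(1.5748 + 1.4327 + 1.2585 + 0.5539 + 1.3297) = -6.1496
Step 2: Compute augmented objective.
t*f(x) = 7.68*-6.84 = -52.5312
Total = -52.5312 - 6.1496 = -58.6808


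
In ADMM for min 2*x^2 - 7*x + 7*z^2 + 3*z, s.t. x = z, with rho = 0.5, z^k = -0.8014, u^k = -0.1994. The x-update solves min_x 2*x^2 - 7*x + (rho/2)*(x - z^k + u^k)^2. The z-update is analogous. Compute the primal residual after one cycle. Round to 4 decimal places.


ADMM iteration with rho = 0.5, z^k = -0.8014, u^k = -0.1994
Step 1: x-update.
Minimize 2*x^2 - 7*x + (0.5/2)*(x + 0.8014 - 0.1994)^2
FOC: (2*2 + 0.5)*x = 7 + 0.5*(-0.8014 + 0.1994)
x^{k+1} = 1.4887
Step 2: z-update.
Minimize 7*z^2 + 3*z + (0.5/2)*(1.4887 - z - 0.1994)^2
FOC: (2*7 + 0.5)*z = -3 + 0.5*(1.4887 - 0.1994)
z^{k+1} = -0.1624
Step 3: u-update.
u^{k+1} = -0.1994 + 1.4887 + 0.1624 = 1.4517
Step 4: Primal residual = |1.4887 + 0.1624| = 1.6511


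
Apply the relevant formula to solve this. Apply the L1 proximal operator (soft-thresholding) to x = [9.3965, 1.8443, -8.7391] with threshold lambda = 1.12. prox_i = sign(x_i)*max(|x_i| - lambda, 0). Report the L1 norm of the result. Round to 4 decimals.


Soft-thresholding with lambda = 1.12:
prox(9.3965) = sign(9.3965)*max(|9.3965| - 1.12, 0) = 8.2765
prox(1.8443) = sign(1.8443)*max(|1.8443| - 1.12, 0) = 0.7243
prox(-8.7391) = sign(-8.7391)*max(|-8.7391| - 1.12, 0) = -7.6191
prox(x) = [8.2765, 0.7243, -7.6191]
||prox(x)||_1 = 8.2765 + 0.7243 + 7.6191 = 16.6199


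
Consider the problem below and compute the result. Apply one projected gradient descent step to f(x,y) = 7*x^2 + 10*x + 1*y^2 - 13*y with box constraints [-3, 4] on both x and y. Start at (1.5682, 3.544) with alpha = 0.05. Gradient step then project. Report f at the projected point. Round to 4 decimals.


Step 1: Compute gradient at (1.5682, 3.544).
grad_x = 2*7*1.5682 + 10 = 31.9548
grad_y = 2*1*3.544 - 13 = -5.912
Step 2: Gradient step.
x_raw = 1.5682 - 0.05*31.9548 = -0.0295
y_raw = 3.544 - 0.05*-5.912 = 3.8396
Step 3: Project onto [-3, 4].
x_proj = clip(-0.0295) = -0.0295
y_proj = clip(3.8396) = 3.8396
Step 4: Evaluate f.
f(-0.0295, 3.8396) = -35.4616


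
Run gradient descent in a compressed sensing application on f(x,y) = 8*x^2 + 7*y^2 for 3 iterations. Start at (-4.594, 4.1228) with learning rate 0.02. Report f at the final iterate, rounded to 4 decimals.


Gradient descent on f(x,y) = 8*x^2 + 7*y^2.
Starting point: (-4.594, 4.1228), alpha = 0.02
Step 1: grad_x = 2*8*-4.594 = -73.504, grad_y = 2*7*4.1228 = 57.7192
  x_1 = -4.594 - 0.02*-73.504 = -3.1239
  y_1 = 4.1228 - 0.02*57.7192 = 2.9684
Step 2: grad_x = 2*8*-3.1239 = -49.9827, grad_y = 2*7*2.9684 = 41.5578
  x_2 = -3.1239 - 0.02*-49.9827 = -2.1243
  y_2 = 2.9684 - 0.02*41.5578 = 2.1373
Step 3: grad_x = 2*8*-2.1243 = -33.9882, grad_y = 2*7*2.1373 = 29.9216
  x_3 = -2.1243 - 0.02*-33.9882 = -1.4445
  y_3 = 2.1373 - 0.02*29.9216 = 1.5388
f(-1.4445, 1.5388) = 8*(-1.4445)^2 + 7*1.5388^2 = 33.2686


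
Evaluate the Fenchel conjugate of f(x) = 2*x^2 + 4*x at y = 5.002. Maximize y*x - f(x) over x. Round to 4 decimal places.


f*(y) = sup_x {y*x - a*x^2 - b*x} = sup_x {(y-b)*x - a*x^2}
FOC: (y - b) - 2a*x = 0 => x* = (y - b)/(2a)
x* = (5.002 - 4)/(2*2) = 0.2505
f*(5.002) = (y-b)^2/(4a) = (5.002 - 4)^2/(4*2)
= 1.004/8 = 0.1255


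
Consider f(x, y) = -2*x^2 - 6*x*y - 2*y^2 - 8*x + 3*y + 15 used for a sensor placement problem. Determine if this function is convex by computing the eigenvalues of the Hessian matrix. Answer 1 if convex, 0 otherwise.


The Hessian of f(x,y) = -2*x^2 - 6*x*y - 2*y^2 - 8*x + 3*y + 15 is:
H = [[-4, -6], [-6, -4]]
Trace = -4 - 4 = -8
Determinant = -4*-4 - (-6)^2 = -20
Discriminant = (-8)^2 - 4*-20 = 144.0
Eigenvalues: lambda_1 = -10.0, lambda_2 = 2.0
The function is not convex.

0


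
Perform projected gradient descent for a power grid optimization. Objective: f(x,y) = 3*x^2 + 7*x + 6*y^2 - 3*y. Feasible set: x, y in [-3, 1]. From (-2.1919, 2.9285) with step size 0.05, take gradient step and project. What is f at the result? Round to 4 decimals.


Step 1: Compute gradient at (-2.1919, 2.9285).
grad_x = 2*3*-2.1919 + 7 = -6.1514
grad_y = 2*6*2.9285 - 3 = 32.142
Step 2: Gradient step.
x_raw = -2.1919 - 0.05*-6.1514 = -1.8843
y_raw = 2.9285 - 0.05*32.142 = 1.3214
Step 3: Project onto [-3, 1].
x_proj = clip(-1.8843) = -1.8843
y_proj = clip(1.3214) = 1.0
Step 4: Evaluate f.
f(-1.8843, 1.0) = 0.4618


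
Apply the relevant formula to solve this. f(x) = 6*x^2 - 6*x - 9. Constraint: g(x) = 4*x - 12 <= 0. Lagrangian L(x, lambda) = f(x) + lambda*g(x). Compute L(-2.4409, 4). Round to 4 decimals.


Step 1: Evaluate f(x).
f(-2.4409) = 6*(-2.4409)^2 - 6*(-2.4409) - 9 = 41.3934
Step 2: Evaluate g(x).
g(-2.4409) = 4*-2.4409 - 12 = -21.7636
Step 3: Compute Lagrangian.
L = 41.3934 + 4*-21.7636 = -45.661


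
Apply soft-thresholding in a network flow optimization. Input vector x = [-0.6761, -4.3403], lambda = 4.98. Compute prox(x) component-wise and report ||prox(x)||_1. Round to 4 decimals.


Soft-thresholding with lambda = 4.98:
prox(-0.6761) = sign(-0.6761)*max(|-0.6761| - 4.98, 0) = 0.0
prox(-4.3403) = sign(-4.3403)*max(|-4.3403| - 4.98, 0) = 0.0
prox(x) = [0.0, 0.0]
||prox(x)||_1 = 0.0 + 0.0 = 0.0


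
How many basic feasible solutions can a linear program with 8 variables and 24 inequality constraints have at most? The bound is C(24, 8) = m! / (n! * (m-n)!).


Each vertex corresponds to some choice of n active constraints out of m, so the number of vertices is at most C(m, n) = m! / (n!(m-n)!).
m = 24, n = 8
Numerator: 24 * 23 * 22 * 21 * 20 * 19 * 18 * 17
Denominator: 8! = 40320
C(24, 8) = 735471


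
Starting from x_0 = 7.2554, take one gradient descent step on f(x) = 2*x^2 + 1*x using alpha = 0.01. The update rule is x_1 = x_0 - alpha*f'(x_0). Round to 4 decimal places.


We compute the gradient at x_0 and apply the update.
f'(x) = 4*x + 1
f'(7.2554) = 4*7.2554 + 1 = 30.0216
x_1 = 7.2554 - 0.01*30.0216 = 6.9552


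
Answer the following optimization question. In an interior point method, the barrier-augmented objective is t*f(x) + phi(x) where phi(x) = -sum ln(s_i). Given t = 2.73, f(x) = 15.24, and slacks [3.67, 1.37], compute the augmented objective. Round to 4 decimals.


Step 1: Compute log-barrier.
ln values: [1.3002, 0.3148]
phi = -(1.3002 + 0.3148) = -1.615
Step 2: Compute augmented objective.
t*f(x) = 2.73*15.24 = 41.6052
Total = 41.6052 - 1.615 = 39.9902


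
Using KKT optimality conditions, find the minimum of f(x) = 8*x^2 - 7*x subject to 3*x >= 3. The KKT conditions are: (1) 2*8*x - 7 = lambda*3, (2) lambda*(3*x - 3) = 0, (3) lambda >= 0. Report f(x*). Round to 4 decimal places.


Step 1: Try lambda = 0 (constraint inactive).
x_unc = 7/(2*8) = 0.4375
Check: 3*0.4375 = 1.3125 < 3 -- violated!
Step 2: Constraint must be active: 3*x = 3
x* = 3/3 = 1.0
lambda = (2*8*1.0 - 7)/3 = 3.0
Step 3: Compute optimal value.
f(x*) = 8*1.0^2 - 7*1.0 = 1.0


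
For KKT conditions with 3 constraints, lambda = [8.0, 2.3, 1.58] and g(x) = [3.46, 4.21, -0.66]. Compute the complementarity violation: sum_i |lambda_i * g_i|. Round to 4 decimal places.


KKT complementary slackness check:
lambda_1 * g_1 = 8.0 * 3.46 = 27.68
lambda_2 * g_2 = 2.3 * 4.21 = 9.683
lambda_3 * g_3 = 1.58 * -0.66 = -1.0428
Total violation = 27.68 + 9.683 + 1.0428 = 38.4058


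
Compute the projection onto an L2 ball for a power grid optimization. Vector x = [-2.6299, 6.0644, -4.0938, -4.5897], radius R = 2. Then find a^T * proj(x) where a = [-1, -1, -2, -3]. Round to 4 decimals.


Step 1: Compute ||x|| (intermediates to 6 decimals).
||x|| = sqrt((-2.6299)^2 + 6.0644^2 + (-4.0938)^2 + (-4.5897)^2) = 9.028724
Step 2: Project.
Since ||x|| > R, scale = R/||x|| = 2/9.028724 = 0.221515, proj(x) = scale * x
proj(x) = [-0.582562, 1.343356, -0.906838, -1.016687]
Step 3: Dot product.
a^T * proj(x) = -1*(-0.582562) - 1*1.343356 - 2*(-0.906838) - 3*(-1.016687) = 4.1029


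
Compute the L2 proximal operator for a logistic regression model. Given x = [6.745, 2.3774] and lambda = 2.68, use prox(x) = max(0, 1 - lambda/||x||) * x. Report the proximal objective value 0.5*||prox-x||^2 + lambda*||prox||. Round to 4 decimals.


Step 1: Compute ||x||.
||x|| = 7.1517
Step 2: Compute scaling factor.
scale = max(0, 1 - 2.68/7.1517) = 0.6253
Step 3: prox(x) = [4.2174, 1.4865]
||prox(x)|| = 4.4717
Step 4: Proximal objective.
0.5*||prox-x||^2 = 3.5912
lambda*||prox|| = 11.9842
Total = 15.5754


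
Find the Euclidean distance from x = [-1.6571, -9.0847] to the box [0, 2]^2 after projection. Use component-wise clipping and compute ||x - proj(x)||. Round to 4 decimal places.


Project each component onto [0, 2].
clip(-1.6571) = 0.0, clip(-9.0847) = 0.0
Projection = [0.0, 0.0]
Squared diffs: [2.746, 82.5318]
Distance = sqrt(85.2778) = 9.2346


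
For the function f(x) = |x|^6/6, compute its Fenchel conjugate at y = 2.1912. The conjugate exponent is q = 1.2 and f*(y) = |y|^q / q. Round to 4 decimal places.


The conjugate exponent q satisfies 1/p + 1/q = 1.
p = 6, so q = 6/(6 - 1) = 1.2
|y|^q = 2.1912^1.2 = 2.5634
f*(2.1912) = 2.5634 / 1.2 = 2.1362


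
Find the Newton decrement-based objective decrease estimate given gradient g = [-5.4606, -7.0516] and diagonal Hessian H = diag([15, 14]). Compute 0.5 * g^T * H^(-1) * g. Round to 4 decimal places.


Step 1: H is diagonal, so H^(-1) * g = [-0.364, -0.5037].
Step 2: g^T H^(-1) g = sum_i g_i^2 / H_ii
  = (-5.4606)^2/15 + (-7.0516)^2/14
  = 1.9879 + 3.5518 = 5.5397
Step 3: Objective decrease = 0.5 * g^T H^(-1) g = 2.7698


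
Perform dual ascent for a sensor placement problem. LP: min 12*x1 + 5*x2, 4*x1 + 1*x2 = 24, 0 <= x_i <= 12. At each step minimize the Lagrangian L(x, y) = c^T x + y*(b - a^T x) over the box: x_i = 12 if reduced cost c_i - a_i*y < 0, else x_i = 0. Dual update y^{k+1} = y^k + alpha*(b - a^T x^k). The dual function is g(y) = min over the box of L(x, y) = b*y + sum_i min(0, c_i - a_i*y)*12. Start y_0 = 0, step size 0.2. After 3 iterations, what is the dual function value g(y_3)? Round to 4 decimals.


Dual ascent for LP: min 12*x1 + 5*x2, 4*x1 + 1*x2 = 24, 0 <= x_i <= 12
Step 1: y^k = 0.0, reduced costs: (12.0, 5.0)
  x^k = (0.0, 0.0), subgradient = b - a^T x = 24.0
  y^{k+1} = 0.0 + 0.2*24.0 = 4.8
Step 2: y^k = 4.8, reduced costs: (-7.2, 0.2)
  x^k = (12.0, 0.0), subgradient = b - a^T x = -24.0
  y^{k+1} = 4.8 + 0.2*-24.0 = -0.0
Step 3: y^k = -0.0, reduced costs: (12.0, 5.0)
  x^k = (0.0, 0.0), subgradient = b - a^T x = 24.0
  y^{k+1} = -0.0 + 0.2*24.0 = 4.8
Dual objective at y_3 = 4.8: reduced costs (-7.2, 0.2), box minimizer x = (12.0, 0.0)
g(y_3) = b*y + (c1 - a1*y)*x1 + (c2 - a2*y)*x2 = 24*4.8 + (-7.2)*12.0 + 0.2*0.0 = 115.2 - 86.4 + 0.0 = 28.8


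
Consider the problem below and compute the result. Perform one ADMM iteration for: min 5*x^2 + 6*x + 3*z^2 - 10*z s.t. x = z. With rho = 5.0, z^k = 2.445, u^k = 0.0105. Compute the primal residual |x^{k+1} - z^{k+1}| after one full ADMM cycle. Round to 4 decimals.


ADMM iteration with rho = 5.0, z^k = 2.445, u^k = 0.0105
Step 1: x-update.
Minimize 5*x^2 + 6*x + (5.0/2)*(x - 2.445 + 0.0105)^2
FOC: (2*5 + 5.0)*x = -6 + 5.0*(2.445 - 0.0105)
x^{k+1} = 0.4115
Step 2: z-update.
Minimize 3*z^2 - 10*z + (5.0/2)*(0.4115 - z + 0.0105)^2
FOC: (2*3 + 5.0)*z = 10 + 5.0*(0.4115 + 0.0105)
z^{k+1} = 1.1009
Step 3: u-update.
u^{k+1} = 0.0105 + 0.4115 - 1.1009 = -0.6789
Step 4: Primal residual = |0.4115 - 1.1009| = 0.6894


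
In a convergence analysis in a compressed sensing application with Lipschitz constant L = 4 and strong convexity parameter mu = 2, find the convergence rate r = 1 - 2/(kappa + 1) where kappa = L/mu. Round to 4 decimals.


Step 1: Compute the condition number.
kappa = L/mu = 4/2 = 2.0
Step 2: Compute the convergence rate.
r = 1 - 2/(kappa + 1) = 1 - 2*mu/(L + mu) = (L - mu)/(L + mu) = 2/6 = 0.3333


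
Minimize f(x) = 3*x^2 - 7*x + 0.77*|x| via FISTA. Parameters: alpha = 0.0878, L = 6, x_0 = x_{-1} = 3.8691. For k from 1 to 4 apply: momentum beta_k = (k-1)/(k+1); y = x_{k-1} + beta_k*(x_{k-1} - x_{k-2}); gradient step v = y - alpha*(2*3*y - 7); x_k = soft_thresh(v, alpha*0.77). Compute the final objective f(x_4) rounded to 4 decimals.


FISTA on f(x) = 3*x^2 - 7*x + 0.77*|x|
L = 6, alpha = 0.0878
Iteration 1: beta = 0.0, y = 3.8691 + 0.0*(3.8691 - 3.8691) = 3.8691
  grad(y) = 16.2146, v = y - alpha*grad = 2.4455
  prox(v) = soft_thresh(2.4455, 0.0676) = 2.3779
Iteration 2: beta = 0.3333, y = 2.3779 + 0.3333*(2.3779 - 3.8691) = 1.8808
  grad(y) = 4.2846, v = y - alpha*grad = 1.5046
  prox(v) = soft_thresh(1.5046, 0.0676) = 1.437
Iteration 3: beta = 0.5, y = 1.437 + 0.5*(1.437 - 2.3779) = 0.9665
  grad(y) = -1.2008, v = y - alpha*grad = 1.072
  prox(v) = soft_thresh(1.072, 0.0676) = 1.0044
Iteration 4: beta = 0.6, y = 1.0044 + 0.6*(1.0044 - 1.437) = 0.7448
  grad(y) = -2.5313, v = y - alpha*grad = 0.967
  prox(v) = soft_thresh(0.967, 0.0676) = 0.8994
f(x_4) = 3*0.8994^2 - 7*0.8994 + 0.77*|0.8994| = -3.1765


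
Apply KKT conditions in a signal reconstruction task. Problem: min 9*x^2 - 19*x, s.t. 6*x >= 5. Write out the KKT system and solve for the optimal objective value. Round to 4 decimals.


Step 1: Try lambda = 0 (constraint inactive).
Stationarity: 2*9*x - 19 = 0
x* = 19/(2*9) = 19/18 = 1.0556 (rounded; the exact value 19/18 is used below)
Check constraint: 6*1.0556 = 6.3336 >= 5 -- satisfied.
Step 2: Compute optimal value.
f(x*) = 9*(19/18)^2 - 19*(19/18) = -10.0278


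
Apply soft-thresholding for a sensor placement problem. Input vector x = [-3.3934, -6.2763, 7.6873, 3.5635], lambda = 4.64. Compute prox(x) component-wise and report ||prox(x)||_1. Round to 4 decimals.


Soft-thresholding with lambda = 4.64:
prox(-3.3934) = sign(-3.3934)*max(|-3.3934| - 4.64, 0) = 0.0
prox(-6.2763) = sign(-6.2763)*max(|-6.2763| - 4.64, 0) = -1.6363
prox(7.6873) = sign(7.6873)*max(|7.6873| - 4.64, 0) = 3.0473
prox(3.5635) = sign(3.5635)*max(|3.5635| - 4.64, 0) = 0.0
prox(x) = [0.0, -1.6363, 3.0473, 0.0]
||prox(x)||_1 = 0.0 + 1.6363 + 3.0473 + 0.0 = 4.6836


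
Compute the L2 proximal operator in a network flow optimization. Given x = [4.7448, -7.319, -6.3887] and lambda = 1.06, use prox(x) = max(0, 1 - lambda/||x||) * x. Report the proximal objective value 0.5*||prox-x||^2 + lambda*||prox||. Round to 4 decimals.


Step 1: Compute ||x||.
||x|| = 10.8119
Step 2: Compute scaling factor.
scale = max(0, 1 - 1.06/10.8119) = 0.902
Step 3: prox(x) = [4.2796, -6.6014, -5.7623]
||prox(x)|| = 9.7519
Step 4: Proximal objective.
0.5*||prox-x||^2 = 0.5618
lambda*||prox|| = 10.337
Total = 10.8988


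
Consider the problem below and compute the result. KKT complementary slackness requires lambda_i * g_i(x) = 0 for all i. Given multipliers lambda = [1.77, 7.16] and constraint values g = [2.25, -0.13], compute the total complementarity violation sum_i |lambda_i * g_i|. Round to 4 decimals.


KKT complementary slackness check:
lambda_1 * g_1 = 1.77 * 2.25 = 3.9825
lambda_2 * g_2 = 7.16 * -0.13 = -0.9308
Total violation = 3.9825 + 0.9308 = 4.9133


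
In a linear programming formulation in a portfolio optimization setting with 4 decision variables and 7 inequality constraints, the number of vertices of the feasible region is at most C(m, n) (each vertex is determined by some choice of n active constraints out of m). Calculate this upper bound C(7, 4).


Each vertex corresponds to some choice of n active constraints out of m, so the number of vertices is at most C(m, n) = m! / (n!(m-n)!).
m = 7, n = 4
Numerator: 7 * 6 * 5 * 4
Denominator: 4! = 24
C(7, 4) = 35


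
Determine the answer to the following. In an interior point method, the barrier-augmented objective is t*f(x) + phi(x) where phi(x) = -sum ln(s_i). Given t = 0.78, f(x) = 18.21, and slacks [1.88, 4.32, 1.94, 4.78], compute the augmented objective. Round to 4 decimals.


Step 1: Compute log-barrier.
ln values: [0.6313, 1.4633, 0.6627, 1.5644]
phi = -(0.6313 + 1.4633 + 0.6627 + 1.5644) = -4.3217
Step 2: Compute augmented objective.
t*f(x) = 0.78*18.21 = 14.2038
Total = 14.2038 - 4.3217 = 9.8821


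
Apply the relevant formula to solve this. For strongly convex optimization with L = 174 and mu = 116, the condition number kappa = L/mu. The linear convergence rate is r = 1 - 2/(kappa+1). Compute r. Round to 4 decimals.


Step 1: Compute the condition number.
kappa = L/mu = 174/116 = 1.5
Step 2: Compute the convergence rate.
r = 1 - 2/(kappa + 1) = 1 - 2*mu/(L + mu) = (L - mu)/(L + mu) = 58/290 = 0.2


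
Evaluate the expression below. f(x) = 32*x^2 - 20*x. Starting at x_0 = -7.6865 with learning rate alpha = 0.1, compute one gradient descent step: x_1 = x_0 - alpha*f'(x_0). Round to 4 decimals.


We compute the gradient at x_0 and apply the update.
f'(x) = 64*x - 20
f'(-7.6865) = 64*-7.6865 - 20 = -511.936
x_1 = -7.6865 - 0.1*-511.936 = 43.5071


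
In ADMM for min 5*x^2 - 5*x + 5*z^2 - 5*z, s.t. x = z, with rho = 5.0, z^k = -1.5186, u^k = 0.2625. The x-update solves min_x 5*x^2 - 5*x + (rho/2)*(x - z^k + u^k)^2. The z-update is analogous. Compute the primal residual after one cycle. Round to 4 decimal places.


ADMM iteration with rho = 5.0, z^k = -1.5186, u^k = 0.2625
Step 1: x-update.
Minimize 5*x^2 - 5*x + (5.0/2)*(x + 1.5186 + 0.2625)^2
FOC: (2*5 + 5.0)*x = 5 + 5.0*(-1.5186 - 0.2625)
x^{k+1} = -0.2604
Step 2: z-update.
Minimize 5*z^2 - 5*z + (5.0/2)*(-0.2604 - z + 0.2625)^2
FOC: (2*5 + 5.0)*z = 5 + 5.0*(-0.2604 + 0.2625)
z^{k+1} = 0.334
Step 3: u-update.
u^{k+1} = 0.2625 - 0.2604 - 0.334 = -0.3319
Step 4: Primal residual = |-0.2604 - 0.334| = 0.5944


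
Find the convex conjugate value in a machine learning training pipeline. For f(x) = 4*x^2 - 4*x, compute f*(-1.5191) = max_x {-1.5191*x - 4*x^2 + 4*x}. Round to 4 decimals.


f*(y) = sup_x {y*x - a*x^2 - b*x} = sup_x {(y-b)*x - a*x^2}
FOC: (y - b) - 2a*x = 0 => x* = (y - b)/(2a)
x* = (-1.5191 + 4)/(2*4) = 0.3101
f*(-1.5191) = (y-b)^2/(4a) = (-1.5191 + 4)^2/(4*4)
= 6.1549/16 = 0.3847


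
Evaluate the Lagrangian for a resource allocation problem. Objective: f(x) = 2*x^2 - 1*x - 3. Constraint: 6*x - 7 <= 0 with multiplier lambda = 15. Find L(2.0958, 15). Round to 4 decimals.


Step 1: Evaluate f(x).
f(2.0958) = 2*2.0958^2 - 1*2.0958 - 3 = 3.689
Step 2: Evaluate g(x).
g(2.0958) = 6*2.0958 - 7 = 5.5748
Step 3: Compute Lagrangian.
L = 3.689 + 15*5.5748 = 87.311


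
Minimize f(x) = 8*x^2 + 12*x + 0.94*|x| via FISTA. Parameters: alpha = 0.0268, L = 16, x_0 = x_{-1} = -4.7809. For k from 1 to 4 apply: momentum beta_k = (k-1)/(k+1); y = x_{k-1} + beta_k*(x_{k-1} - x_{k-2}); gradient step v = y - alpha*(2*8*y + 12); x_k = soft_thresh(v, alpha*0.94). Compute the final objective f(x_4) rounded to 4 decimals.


FISTA on f(x) = 8*x^2 + 12*x + 0.94*|x|
L = 16, alpha = 0.0268
Iteration 1: beta = 0.0, y = -4.7809 + 0.0*(-4.7809 + 4.7809) = -4.7809
  grad(y) = -64.4944, v = y - alpha*grad = -3.0525
  prox(v) = soft_thresh(-3.0525, 0.0252) = -3.0273
Iteration 2: beta = 0.3333, y = -3.0273 + 0.3333*(-3.0273 + 4.7809) = -2.4427
  grad(y) = -27.0834, v = y - alpha*grad = -1.7169
  prox(v) = soft_thresh(-1.7169, 0.0252) = -1.6917
Iteration 3: beta = 0.5, y = -1.6917 + 0.5*(-1.6917 + 3.0273) = -1.0239
  grad(y) = -4.3824, v = y - alpha*grad = -0.9065
  prox(v) = soft_thresh(-0.9065, 0.0252) = -0.8813
Iteration 4: beta = 0.6, y = -0.8813 + 0.6*(-0.8813 + 1.6917) = -0.395
  grad(y) = 5.68, v = y - alpha*grad = -0.5472
  prox(v) = soft_thresh(-0.5472, 0.0252) = -0.522
f(x_4) = 8*(-0.522)^2 + 12*(-0.522) + 0.94*|-0.522| = -3.5935


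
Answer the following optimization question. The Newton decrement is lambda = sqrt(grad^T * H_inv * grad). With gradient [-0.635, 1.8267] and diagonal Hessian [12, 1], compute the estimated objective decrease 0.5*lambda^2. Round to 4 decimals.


Step 1: H is diagonal, so H^(-1) * g = [-0.0529, 1.8267].
Step 2: g^T H^(-1) g = sum_i g_i^2 / H_ii
  = (-0.635)^2/12 + (1.8267)^2/1
  = 0.0336 + 3.3368 = 3.3704
Step 3: Objective decrease = 0.5 * g^T H^(-1) g = 1.6852


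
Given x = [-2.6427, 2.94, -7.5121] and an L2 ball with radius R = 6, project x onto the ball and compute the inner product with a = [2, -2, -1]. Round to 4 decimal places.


Step 1: Compute ||x|| (intermediates to 6 decimals).
||x|| = sqrt((-2.6427)^2 + 2.94^2 + (-7.5121)^2) = 8.488764
Step 2: Project.
Since ||x|| > R, scale = R/||x|| = 6/8.488764 = 0.706817, proj(x) = scale * x
proj(x) = [-1.867905, 2.078042, -5.30968]
Step 3: Dot product.
a^T * proj(x) = 2*(-1.867905) - 2*2.078042 - 1*(-5.30968) = -2.5822


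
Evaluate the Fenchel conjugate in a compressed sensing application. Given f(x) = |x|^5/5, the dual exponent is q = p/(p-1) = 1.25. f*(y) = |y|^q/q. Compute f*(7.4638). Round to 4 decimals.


The conjugate exponent q satisfies 1/p + 1/q = 1.
p = 5, so q = 5/(5 - 1) = 1.25
|y|^q = 7.4638^1.25 = 12.3367
f*(7.4638) = 12.3367 / 1.25 = 9.8694


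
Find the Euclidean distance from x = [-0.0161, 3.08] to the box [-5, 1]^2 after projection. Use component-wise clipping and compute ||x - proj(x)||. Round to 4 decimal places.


Project each component onto [-5, 1].
clip(-0.0161) = -0.0161, clip(3.08) = 1.0
Projection = [-0.0161, 1.0]
Squared diffs: [0.0, 4.3264]
Distance = sqrt(4.3264) = 2.08


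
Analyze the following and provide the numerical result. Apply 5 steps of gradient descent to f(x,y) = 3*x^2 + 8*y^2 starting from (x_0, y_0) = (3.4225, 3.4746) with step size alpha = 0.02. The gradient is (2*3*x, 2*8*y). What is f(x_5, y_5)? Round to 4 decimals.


Gradient descent on f(x,y) = 3*x^2 + 8*y^2.
Starting point: (3.4225, 3.4746), alpha = 0.02
Step 1: grad_x = 2*3*3.4225 = 20.535, grad_y = 2*8*3.4746 = 55.5936
  x_1 = 3.4225 - 0.02*20.535 = 3.0118
  y_1 = 3.4746 - 0.02*55.5936 = 2.3627
Step 2: grad_x = 2*3*3.0118 = 18.0708, grad_y = 2*8*2.3627 = 37.8036
  x_2 = 3.0118 - 0.02*18.0708 = 2.6504
  y_2 = 2.3627 - 0.02*37.8036 = 1.6067
Step 3: grad_x = 2*3*2.6504 = 15.9023, grad_y = 2*8*1.6067 = 25.7065
  x_3 = 2.6504 - 0.02*15.9023 = 2.3323
  y_3 = 1.6067 - 0.02*25.7065 = 1.0925
Step 4: grad_x = 2*3*2.3323 = 13.994, grad_y = 2*8*1.0925 = 17.4804
  x_4 = 2.3323 - 0.02*13.994 = 2.0525
  y_4 = 1.0925 - 0.02*17.4804 = 0.7429
Step 5: grad_x = 2*3*2.0525 = 12.3147, grad_y = 2*8*0.7429 = 11.8867
  x_5 = 2.0525 - 0.02*12.3147 = 1.8062
  y_5 = 0.7429 - 0.02*11.8867 = 0.5052
f(1.8062, 0.5052) = 3*1.8062^2 + 8*0.5052^2 = 11.8284


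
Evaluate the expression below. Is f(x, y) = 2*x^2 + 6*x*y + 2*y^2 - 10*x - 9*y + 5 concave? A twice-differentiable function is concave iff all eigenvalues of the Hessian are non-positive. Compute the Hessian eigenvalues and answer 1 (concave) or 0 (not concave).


The Hessian of f(x,y) = 2*x^2 + 6*x*y + 2*y^2 - 10*x - 9*y + 5 is:
H = [[4, 6], [6, 4]]
Trace = 4 + 4 = 8
Determinant = 4*4 - (6)^2 = -20
Discriminant = (8)^2 - 4*-20 = 144.0
Eigenvalues: lambda_1 = -2.0, lambda_2 = 10.0
The function is not concave.

0


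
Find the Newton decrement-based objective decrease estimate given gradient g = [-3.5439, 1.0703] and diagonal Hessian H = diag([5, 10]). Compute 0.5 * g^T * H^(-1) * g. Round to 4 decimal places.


Step 1: H is diagonal, so H^(-1) * g = [-0.7088, 0.107].
Step 2: g^T H^(-1) g = sum_i g_i^2 / H_ii
  = (-3.5439)^2/5 + (1.0703)^2/10
  = 2.5118 + 0.1146 = 2.6264
Step 3: Objective decrease = 0.5 * g^T H^(-1) g = 1.3132


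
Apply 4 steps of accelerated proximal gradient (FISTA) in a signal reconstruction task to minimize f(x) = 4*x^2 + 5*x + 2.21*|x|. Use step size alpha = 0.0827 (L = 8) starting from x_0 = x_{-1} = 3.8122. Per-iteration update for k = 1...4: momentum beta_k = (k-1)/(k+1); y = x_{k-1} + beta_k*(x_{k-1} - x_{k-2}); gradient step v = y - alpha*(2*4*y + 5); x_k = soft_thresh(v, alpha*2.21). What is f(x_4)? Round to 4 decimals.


FISTA on f(x) = 4*x^2 + 5*x + 2.21*|x|
L = 8, alpha = 0.0827
Iteration 1: beta = 0.0, y = 3.8122 + 0.0*(3.8122 - 3.8122) = 3.8122
  grad(y) = 35.4976, v = y - alpha*grad = 0.8765
  prox(v) = soft_thresh(0.8765, 0.1828) = 0.6938
Iteration 2: beta = 0.3333, y = 0.6938 + 0.3333*(0.6938 - 3.8122) = -0.3457
  grad(y) = 2.2345, v = y - alpha*grad = -0.5305
  prox(v) = soft_thresh(-0.5305, 0.1828) = -0.3477
Iteration 3: beta = 0.5, y = -0.3477 + 0.5*(-0.3477 - 0.6938) = -0.8685
  grad(y) = -1.9477, v = y - alpha*grad = -0.7074
  prox(v) = soft_thresh(-0.7074, 0.1828) = -0.5246
Iteration 4: beta = 0.6, y = -0.5246 + 0.6*(-0.5246 + 0.3477) = -0.6308
  grad(y) = -0.0461, v = y - alpha*grad = -0.627
  prox(v) = soft_thresh(-0.627, 0.1828) = -0.4442
f(x_4) = 4*(-0.4442)^2 + 5*(-0.4442) + 2.21*|-0.4442| = -0.4501


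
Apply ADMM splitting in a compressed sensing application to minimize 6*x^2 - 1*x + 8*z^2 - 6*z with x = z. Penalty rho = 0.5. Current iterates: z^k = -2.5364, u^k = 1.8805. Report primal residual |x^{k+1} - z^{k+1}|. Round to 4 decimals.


ADMM iteration with rho = 0.5, z^k = -2.5364, u^k = 1.8805
Step 1: x-update.
Minimize 6*x^2 - 1*x + (0.5/2)*(x + 2.5364 + 1.8805)^2
FOC: (2*6 + 0.5)*x = 1 + 0.5*(-2.5364 - 1.8805)
x^{k+1} = -0.0967
Step 2: z-update.
Minimize 8*z^2 - 6*z + (0.5/2)*(-0.0967 - z + 1.8805)^2
FOC: (2*8 + 0.5)*z = 6 + 0.5*(-0.0967 + 1.8805)
z^{k+1} = 0.4177
Step 3: u-update.
u^{k+1} = 1.8805 - 0.0967 - 0.4177 = 1.3661
Step 4: Primal residual = |-0.0967 - 0.4177| = 0.5144


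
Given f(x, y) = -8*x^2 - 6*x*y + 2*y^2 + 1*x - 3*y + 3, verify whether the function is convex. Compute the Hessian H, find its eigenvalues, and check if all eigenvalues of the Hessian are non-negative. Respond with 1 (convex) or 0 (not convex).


The Hessian of f(x,y) = -8*x^2 - 6*x*y + 2*y^2 + 1*x - 3*y + 3 is:
H = [[-16, -6], [-6, 4]]
Trace = -16 + 4 = -12
Determinant = -16*4 - (-6)^2 = -100
Discriminant = (-12)^2 - 4*-100 = 544.0
Eigenvalues: lambda_1 = -17.6619, lambda_2 = 5.6619
The function is not convex.

0


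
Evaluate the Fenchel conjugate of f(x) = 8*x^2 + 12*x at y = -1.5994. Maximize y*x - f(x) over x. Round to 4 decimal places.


f*(y) = sup_x {y*x - a*x^2 - b*x} = sup_x {(y-b)*x - a*x^2}
FOC: (y - b) - 2a*x = 0 => x* = (y - b)/(2a)
x* = (-1.5994 - 12)/(2*8) = -0.85
f*(-1.5994) = (y-b)^2/(4a) = (-1.5994 - 12)^2/(4*8)
= 184.9437/32 = 5.7795


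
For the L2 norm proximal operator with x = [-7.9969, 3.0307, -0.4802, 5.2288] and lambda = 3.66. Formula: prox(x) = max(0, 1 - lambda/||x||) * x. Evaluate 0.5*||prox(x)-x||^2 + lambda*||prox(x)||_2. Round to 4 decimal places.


Step 1: Compute ||x||.
||x|| = 10.0353
Step 2: Compute scaling factor.
scale = max(0, 1 - 3.66/10.0353) = 0.6353
Step 3: prox(x) = [-5.0803, 1.9254, -0.3051, 3.3218]
||prox(x)|| = 6.3753
Step 4: Proximal objective.
0.5*||prox-x||^2 = 6.6978
lambda*||prox|| = 23.3336
Total = 30.0313


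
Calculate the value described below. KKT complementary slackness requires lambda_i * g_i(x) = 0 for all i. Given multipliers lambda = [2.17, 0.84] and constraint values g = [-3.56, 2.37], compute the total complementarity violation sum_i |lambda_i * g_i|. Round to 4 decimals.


KKT complementary slackness check:
lambda_1 * g_1 = 2.17 * -3.56 = -7.7252
lambda_2 * g_2 = 0.84 * 2.37 = 1.9908
Total violation = 7.7252 + 1.9908 = 9.716


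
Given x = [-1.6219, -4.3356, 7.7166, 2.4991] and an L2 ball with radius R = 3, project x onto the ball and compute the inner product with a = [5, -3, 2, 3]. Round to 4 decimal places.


Step 1: Compute ||x|| (intermediates to 6 decimals).
||x|| = sqrt((-1.6219)^2 + (-4.3356)^2 + 7.7166^2 + 2.4991^2) = 9.339133
Step 2: Project.
Since ||x|| > R, scale = R/||x|| = 3/9.339133 = 0.321229, proj(x) = scale * x
proj(x) = [-0.521001, -1.39272, 2.478796, 0.802783]
Step 3: Dot product.
a^T * proj(x) = 5*(-0.521001) - 3*(-1.39272) + 2*2.478796 + 3*0.802783 = 8.9391
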